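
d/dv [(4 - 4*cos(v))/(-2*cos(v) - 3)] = -20*sin(v)/(2*cos(v) + 3)^2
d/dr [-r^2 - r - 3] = -2*r - 1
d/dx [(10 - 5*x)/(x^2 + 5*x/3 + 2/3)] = 45*(x^2 - 4*x - 4)/(9*x^4 + 30*x^3 + 37*x^2 + 20*x + 4)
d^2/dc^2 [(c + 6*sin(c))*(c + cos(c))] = -6*c*sin(c) - c*cos(c) - 2*sin(c) - 12*sin(2*c) + 12*cos(c) + 2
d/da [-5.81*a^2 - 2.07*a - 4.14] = -11.62*a - 2.07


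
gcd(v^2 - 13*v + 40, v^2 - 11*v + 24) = v - 8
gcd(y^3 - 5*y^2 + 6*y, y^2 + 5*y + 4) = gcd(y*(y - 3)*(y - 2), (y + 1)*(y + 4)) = 1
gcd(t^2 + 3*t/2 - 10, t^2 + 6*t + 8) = t + 4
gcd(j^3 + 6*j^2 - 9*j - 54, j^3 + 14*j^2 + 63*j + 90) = j^2 + 9*j + 18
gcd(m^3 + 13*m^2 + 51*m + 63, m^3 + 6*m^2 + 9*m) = m^2 + 6*m + 9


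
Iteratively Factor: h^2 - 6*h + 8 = (h - 4)*(h - 2)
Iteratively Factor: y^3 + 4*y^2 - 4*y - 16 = (y + 4)*(y^2 - 4) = (y + 2)*(y + 4)*(y - 2)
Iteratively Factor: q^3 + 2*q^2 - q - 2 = (q - 1)*(q^2 + 3*q + 2) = (q - 1)*(q + 2)*(q + 1)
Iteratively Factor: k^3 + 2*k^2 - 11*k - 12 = (k - 3)*(k^2 + 5*k + 4) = (k - 3)*(k + 1)*(k + 4)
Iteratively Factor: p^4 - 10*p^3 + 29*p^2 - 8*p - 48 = (p - 4)*(p^3 - 6*p^2 + 5*p + 12) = (p - 4)*(p - 3)*(p^2 - 3*p - 4) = (p - 4)*(p - 3)*(p + 1)*(p - 4)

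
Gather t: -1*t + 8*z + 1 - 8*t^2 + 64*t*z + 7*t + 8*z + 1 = -8*t^2 + t*(64*z + 6) + 16*z + 2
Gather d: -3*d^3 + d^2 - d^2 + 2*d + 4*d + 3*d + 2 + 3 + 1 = -3*d^3 + 9*d + 6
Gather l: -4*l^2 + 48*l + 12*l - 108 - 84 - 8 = -4*l^2 + 60*l - 200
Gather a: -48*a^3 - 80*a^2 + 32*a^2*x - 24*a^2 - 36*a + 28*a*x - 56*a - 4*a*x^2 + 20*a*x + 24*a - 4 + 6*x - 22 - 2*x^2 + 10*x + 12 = -48*a^3 + a^2*(32*x - 104) + a*(-4*x^2 + 48*x - 68) - 2*x^2 + 16*x - 14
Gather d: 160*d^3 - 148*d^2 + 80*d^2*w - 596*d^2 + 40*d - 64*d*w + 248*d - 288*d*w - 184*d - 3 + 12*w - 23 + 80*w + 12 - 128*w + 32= 160*d^3 + d^2*(80*w - 744) + d*(104 - 352*w) - 36*w + 18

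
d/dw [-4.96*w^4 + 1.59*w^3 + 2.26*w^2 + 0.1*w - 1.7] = -19.84*w^3 + 4.77*w^2 + 4.52*w + 0.1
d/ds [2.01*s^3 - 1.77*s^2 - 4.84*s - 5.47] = 6.03*s^2 - 3.54*s - 4.84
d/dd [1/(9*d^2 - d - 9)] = (1 - 18*d)/(-9*d^2 + d + 9)^2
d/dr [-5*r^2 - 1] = -10*r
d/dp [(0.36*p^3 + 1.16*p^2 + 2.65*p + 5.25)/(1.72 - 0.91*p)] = (-0.6552*p^3 + 0.802*p^2 + 3.9904*p + 9.3355)/(0.8281*p^2 - 3.1304*p + 2.9584)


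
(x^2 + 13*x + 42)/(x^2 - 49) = (x + 6)/(x - 7)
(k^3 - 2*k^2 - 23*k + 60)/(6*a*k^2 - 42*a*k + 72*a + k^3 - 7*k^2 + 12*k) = (k + 5)/(6*a + k)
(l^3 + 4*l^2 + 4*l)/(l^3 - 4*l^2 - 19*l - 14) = l*(l + 2)/(l^2 - 6*l - 7)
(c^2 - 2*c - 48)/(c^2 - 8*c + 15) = (c^2 - 2*c - 48)/(c^2 - 8*c + 15)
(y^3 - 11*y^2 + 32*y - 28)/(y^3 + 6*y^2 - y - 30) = (y^2 - 9*y + 14)/(y^2 + 8*y + 15)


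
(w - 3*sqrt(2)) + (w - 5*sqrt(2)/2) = 2*w - 11*sqrt(2)/2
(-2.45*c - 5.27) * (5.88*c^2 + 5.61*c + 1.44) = -14.406*c^3 - 44.7321*c^2 - 33.0927*c - 7.5888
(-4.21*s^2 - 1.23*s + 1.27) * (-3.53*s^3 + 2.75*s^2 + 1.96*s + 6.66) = 14.8613*s^5 - 7.2356*s^4 - 16.1172*s^3 - 26.9569*s^2 - 5.7026*s + 8.4582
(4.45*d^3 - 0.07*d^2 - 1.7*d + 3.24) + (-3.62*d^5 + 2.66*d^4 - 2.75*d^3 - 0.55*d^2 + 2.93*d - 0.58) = -3.62*d^5 + 2.66*d^4 + 1.7*d^3 - 0.62*d^2 + 1.23*d + 2.66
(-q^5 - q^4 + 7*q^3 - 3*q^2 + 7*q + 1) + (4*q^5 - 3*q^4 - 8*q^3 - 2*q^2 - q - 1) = 3*q^5 - 4*q^4 - q^3 - 5*q^2 + 6*q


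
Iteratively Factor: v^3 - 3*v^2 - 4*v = (v - 4)*(v^2 + v) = v*(v - 4)*(v + 1)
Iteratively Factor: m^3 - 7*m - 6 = (m + 2)*(m^2 - 2*m - 3) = (m + 1)*(m + 2)*(m - 3)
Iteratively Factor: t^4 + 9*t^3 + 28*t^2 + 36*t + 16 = (t + 2)*(t^3 + 7*t^2 + 14*t + 8) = (t + 2)^2*(t^2 + 5*t + 4) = (t + 1)*(t + 2)^2*(t + 4)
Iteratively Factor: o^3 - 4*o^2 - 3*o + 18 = (o - 3)*(o^2 - o - 6) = (o - 3)*(o + 2)*(o - 3)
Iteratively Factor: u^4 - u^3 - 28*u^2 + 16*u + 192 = (u - 4)*(u^3 + 3*u^2 - 16*u - 48) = (u - 4)*(u + 3)*(u^2 - 16) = (u - 4)^2*(u + 3)*(u + 4)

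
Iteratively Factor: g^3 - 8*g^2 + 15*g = (g - 3)*(g^2 - 5*g) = (g - 5)*(g - 3)*(g)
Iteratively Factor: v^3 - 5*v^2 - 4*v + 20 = (v - 5)*(v^2 - 4) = (v - 5)*(v + 2)*(v - 2)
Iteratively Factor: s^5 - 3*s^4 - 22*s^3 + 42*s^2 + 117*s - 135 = (s + 3)*(s^4 - 6*s^3 - 4*s^2 + 54*s - 45) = (s - 3)*(s + 3)*(s^3 - 3*s^2 - 13*s + 15) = (s - 5)*(s - 3)*(s + 3)*(s^2 + 2*s - 3) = (s - 5)*(s - 3)*(s + 3)^2*(s - 1)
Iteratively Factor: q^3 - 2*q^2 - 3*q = (q + 1)*(q^2 - 3*q) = q*(q + 1)*(q - 3)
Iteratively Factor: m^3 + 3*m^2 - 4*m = (m)*(m^2 + 3*m - 4) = m*(m - 1)*(m + 4)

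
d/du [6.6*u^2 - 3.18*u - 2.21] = 13.2*u - 3.18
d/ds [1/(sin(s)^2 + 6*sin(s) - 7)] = -2*(sin(s) + 3)*cos(s)/(sin(s)^2 + 6*sin(s) - 7)^2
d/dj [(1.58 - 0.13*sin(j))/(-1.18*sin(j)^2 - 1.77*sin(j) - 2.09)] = (-0.1534*sin(j)^2 + 3.7288*sin(j) + 3.0683)*cos(j)/(1.3924*sin(j)^4 + 4.1772*sin(j)^3 + 8.0653*sin(j)^2 + 7.3986*sin(j) + 4.3681)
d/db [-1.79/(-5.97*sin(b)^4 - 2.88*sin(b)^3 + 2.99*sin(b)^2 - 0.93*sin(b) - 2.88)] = (-42.7452*sin(b)^3 - 15.4656*sin(b)^2 + 10.7042*sin(b) - 1.6647)*cos(b)/(5.97*sin(b)^4 + 2.88*sin(b)^3 - 2.99*sin(b)^2 + 0.93*sin(b) + 2.88)^2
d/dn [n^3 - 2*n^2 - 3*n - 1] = 3*n^2 - 4*n - 3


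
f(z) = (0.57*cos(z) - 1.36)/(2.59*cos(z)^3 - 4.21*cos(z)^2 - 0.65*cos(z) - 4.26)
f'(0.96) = 0.17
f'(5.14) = -0.21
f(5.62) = 0.15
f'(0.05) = 0.01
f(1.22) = 0.24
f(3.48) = 0.20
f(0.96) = 0.19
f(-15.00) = 0.24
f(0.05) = 0.12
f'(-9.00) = 0.10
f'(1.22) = 0.23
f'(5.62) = -0.09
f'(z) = (0.57*cos(z) - 1.36)*(7.77*sin(z)*cos(z)^2 - 8.42*sin(z)*cos(z) - 0.65*sin(z))/(2.59*cos(z)^3 - 4.21*cos(z)^2 - 0.65*cos(z) - 4.26)^2 - 0.57*sin(z)/(2.59*cos(z)^3 - 4.21*cos(z)^2 - 0.65*cos(z) - 4.26)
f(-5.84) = 0.13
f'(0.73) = 0.11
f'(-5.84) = 0.06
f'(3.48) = 0.08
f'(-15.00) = 0.17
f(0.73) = 0.16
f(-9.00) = 0.21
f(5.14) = 0.22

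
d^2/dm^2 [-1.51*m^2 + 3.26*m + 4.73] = -3.02000000000000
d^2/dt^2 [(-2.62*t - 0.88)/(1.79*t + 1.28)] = 6.366672/(1.79*t + 1.28)^3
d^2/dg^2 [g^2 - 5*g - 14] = 2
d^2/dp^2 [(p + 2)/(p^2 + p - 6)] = 2*(-3*(p + 1)*(p^2 + p - 6) + (p + 2)*(2*p + 1)^2)/(p^2 + p - 6)^3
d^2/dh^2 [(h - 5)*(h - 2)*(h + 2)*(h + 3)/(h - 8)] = 6*(h^4 - 22*h^3 + 144*h^2 - 128*h - 364)/(h^3 - 24*h^2 + 192*h - 512)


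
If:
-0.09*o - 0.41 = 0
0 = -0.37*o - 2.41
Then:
No Solution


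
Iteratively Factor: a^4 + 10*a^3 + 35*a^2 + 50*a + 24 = (a + 3)*(a^3 + 7*a^2 + 14*a + 8) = (a + 3)*(a + 4)*(a^2 + 3*a + 2) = (a + 1)*(a + 3)*(a + 4)*(a + 2)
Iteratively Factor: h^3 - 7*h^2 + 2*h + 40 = (h - 4)*(h^2 - 3*h - 10) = (h - 5)*(h - 4)*(h + 2)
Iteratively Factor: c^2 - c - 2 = (c + 1)*(c - 2)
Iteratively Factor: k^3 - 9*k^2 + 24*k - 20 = (k - 2)*(k^2 - 7*k + 10) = (k - 5)*(k - 2)*(k - 2)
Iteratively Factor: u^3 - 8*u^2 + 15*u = (u)*(u^2 - 8*u + 15) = u*(u - 3)*(u - 5)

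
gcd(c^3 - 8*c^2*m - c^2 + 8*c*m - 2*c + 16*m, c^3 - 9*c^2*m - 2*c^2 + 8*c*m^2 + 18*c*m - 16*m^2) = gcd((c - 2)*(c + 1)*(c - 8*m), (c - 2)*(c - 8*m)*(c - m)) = c^2 - 8*c*m - 2*c + 16*m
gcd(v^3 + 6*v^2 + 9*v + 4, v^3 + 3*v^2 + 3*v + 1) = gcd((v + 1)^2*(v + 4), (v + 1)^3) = v^2 + 2*v + 1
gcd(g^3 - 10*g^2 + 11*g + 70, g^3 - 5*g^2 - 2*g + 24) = g + 2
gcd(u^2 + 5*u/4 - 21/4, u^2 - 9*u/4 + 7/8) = u - 7/4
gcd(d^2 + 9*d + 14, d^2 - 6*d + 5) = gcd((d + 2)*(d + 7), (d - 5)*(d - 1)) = 1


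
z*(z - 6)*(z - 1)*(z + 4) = z^4 - 3*z^3 - 22*z^2 + 24*z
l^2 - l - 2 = (l - 2)*(l + 1)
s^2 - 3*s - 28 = (s - 7)*(s + 4)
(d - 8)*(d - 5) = d^2 - 13*d + 40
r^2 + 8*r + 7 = (r + 1)*(r + 7)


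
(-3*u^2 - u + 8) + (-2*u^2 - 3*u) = -5*u^2 - 4*u + 8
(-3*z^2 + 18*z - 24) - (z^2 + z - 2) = -4*z^2 + 17*z - 22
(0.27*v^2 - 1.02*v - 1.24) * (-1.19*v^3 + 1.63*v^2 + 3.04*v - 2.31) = -0.3213*v^5 + 1.6539*v^4 + 0.6338*v^3 - 5.7457*v^2 - 1.4134*v + 2.8644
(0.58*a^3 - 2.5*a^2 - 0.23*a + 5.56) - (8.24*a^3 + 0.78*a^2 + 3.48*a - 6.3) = -7.66*a^3 - 3.28*a^2 - 3.71*a + 11.86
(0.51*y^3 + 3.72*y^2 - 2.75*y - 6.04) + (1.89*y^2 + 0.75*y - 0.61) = 0.51*y^3 + 5.61*y^2 - 2.0*y - 6.65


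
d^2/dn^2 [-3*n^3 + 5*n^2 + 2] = 10 - 18*n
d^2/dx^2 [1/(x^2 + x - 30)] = 2*(-x^2 - x + (2*x + 1)^2 + 30)/(x^2 + x - 30)^3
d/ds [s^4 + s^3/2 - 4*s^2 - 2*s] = 4*s^3 + 3*s^2/2 - 8*s - 2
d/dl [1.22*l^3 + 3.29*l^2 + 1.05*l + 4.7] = 3.66*l^2 + 6.58*l + 1.05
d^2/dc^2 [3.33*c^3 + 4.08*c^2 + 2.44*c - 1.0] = 19.98*c + 8.16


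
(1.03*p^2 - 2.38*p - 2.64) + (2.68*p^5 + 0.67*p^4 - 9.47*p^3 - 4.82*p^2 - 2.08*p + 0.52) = 2.68*p^5 + 0.67*p^4 - 9.47*p^3 - 3.79*p^2 - 4.46*p - 2.12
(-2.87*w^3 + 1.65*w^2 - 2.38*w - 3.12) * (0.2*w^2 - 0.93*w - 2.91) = -0.574*w^5 + 2.9991*w^4 + 6.3412*w^3 - 3.2121*w^2 + 9.8274*w + 9.0792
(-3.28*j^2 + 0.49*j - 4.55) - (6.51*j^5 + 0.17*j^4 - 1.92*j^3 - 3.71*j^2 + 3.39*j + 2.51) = -6.51*j^5 - 0.17*j^4 + 1.92*j^3 + 0.43*j^2 - 2.9*j - 7.06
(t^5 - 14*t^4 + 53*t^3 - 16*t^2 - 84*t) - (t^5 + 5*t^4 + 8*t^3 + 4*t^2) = -19*t^4 + 45*t^3 - 20*t^2 - 84*t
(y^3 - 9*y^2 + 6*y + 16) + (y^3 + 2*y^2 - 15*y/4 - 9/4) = 2*y^3 - 7*y^2 + 9*y/4 + 55/4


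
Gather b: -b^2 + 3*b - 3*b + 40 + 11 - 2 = 49 - b^2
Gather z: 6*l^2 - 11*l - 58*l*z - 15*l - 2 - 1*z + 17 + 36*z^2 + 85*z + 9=6*l^2 - 26*l + 36*z^2 + z*(84 - 58*l) + 24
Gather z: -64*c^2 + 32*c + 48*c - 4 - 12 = -64*c^2 + 80*c - 16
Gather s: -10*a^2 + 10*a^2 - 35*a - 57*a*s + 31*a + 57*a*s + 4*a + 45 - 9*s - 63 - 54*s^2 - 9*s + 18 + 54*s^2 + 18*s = 0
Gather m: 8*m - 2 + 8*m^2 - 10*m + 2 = 8*m^2 - 2*m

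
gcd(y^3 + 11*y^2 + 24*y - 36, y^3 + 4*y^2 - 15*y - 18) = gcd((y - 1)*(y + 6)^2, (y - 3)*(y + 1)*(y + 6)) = y + 6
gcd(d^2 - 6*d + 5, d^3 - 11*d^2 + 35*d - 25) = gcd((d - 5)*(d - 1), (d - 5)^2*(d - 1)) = d^2 - 6*d + 5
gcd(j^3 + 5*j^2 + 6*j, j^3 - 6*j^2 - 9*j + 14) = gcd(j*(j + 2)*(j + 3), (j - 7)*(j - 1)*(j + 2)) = j + 2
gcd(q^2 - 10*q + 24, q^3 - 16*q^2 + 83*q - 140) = q - 4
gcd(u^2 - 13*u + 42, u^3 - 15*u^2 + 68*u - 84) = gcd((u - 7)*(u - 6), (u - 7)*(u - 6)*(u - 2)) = u^2 - 13*u + 42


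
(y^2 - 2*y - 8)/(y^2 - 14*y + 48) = (y^2 - 2*y - 8)/(y^2 - 14*y + 48)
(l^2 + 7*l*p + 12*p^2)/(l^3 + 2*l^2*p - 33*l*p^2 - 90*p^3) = (-l - 4*p)/(-l^2 + l*p + 30*p^2)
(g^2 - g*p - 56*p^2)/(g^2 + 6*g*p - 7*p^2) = (-g + 8*p)/(-g + p)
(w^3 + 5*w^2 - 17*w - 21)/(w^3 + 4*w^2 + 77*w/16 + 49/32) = 32*(w^3 + 5*w^2 - 17*w - 21)/(32*w^3 + 128*w^2 + 154*w + 49)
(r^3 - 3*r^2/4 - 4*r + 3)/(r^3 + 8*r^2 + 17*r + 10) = (4*r^2 - 11*r + 6)/(4*(r^2 + 6*r + 5))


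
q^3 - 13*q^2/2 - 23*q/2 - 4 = (q - 8)*(q + 1/2)*(q + 1)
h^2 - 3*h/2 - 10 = (h - 4)*(h + 5/2)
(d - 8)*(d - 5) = d^2 - 13*d + 40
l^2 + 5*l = l*(l + 5)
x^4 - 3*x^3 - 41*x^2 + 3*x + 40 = (x - 8)*(x - 1)*(x + 1)*(x + 5)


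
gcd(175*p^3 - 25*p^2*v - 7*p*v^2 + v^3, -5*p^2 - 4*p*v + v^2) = 5*p - v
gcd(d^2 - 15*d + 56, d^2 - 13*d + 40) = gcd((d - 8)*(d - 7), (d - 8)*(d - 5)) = d - 8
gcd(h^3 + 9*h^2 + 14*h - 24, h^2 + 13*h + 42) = h + 6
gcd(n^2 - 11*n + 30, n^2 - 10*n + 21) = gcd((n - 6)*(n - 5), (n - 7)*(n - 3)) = 1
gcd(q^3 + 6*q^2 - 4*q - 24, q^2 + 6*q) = q + 6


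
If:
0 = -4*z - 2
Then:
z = -1/2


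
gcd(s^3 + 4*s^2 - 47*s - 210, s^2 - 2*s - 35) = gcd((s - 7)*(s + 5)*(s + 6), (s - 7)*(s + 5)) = s^2 - 2*s - 35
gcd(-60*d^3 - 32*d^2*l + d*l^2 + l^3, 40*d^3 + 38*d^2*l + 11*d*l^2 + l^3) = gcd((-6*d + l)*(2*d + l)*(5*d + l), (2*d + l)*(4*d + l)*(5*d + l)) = 10*d^2 + 7*d*l + l^2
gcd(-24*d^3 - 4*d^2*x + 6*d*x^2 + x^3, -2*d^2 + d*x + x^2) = 2*d + x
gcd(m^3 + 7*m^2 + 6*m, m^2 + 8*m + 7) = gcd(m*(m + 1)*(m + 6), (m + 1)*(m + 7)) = m + 1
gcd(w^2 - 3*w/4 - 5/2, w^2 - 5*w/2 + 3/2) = 1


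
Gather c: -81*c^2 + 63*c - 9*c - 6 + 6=-81*c^2 + 54*c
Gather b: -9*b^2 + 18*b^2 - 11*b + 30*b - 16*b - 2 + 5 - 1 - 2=9*b^2 + 3*b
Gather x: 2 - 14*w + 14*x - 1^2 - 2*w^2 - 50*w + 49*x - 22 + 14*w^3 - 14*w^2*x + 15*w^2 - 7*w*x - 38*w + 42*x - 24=14*w^3 + 13*w^2 - 102*w + x*(-14*w^2 - 7*w + 105) - 45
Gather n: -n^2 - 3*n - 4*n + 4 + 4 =-n^2 - 7*n + 8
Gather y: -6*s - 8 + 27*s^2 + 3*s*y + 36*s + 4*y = 27*s^2 + 30*s + y*(3*s + 4) - 8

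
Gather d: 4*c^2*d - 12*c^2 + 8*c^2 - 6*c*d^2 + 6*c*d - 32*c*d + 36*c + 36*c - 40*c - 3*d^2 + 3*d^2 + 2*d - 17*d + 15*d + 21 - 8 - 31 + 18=-4*c^2 - 6*c*d^2 + 32*c + d*(4*c^2 - 26*c)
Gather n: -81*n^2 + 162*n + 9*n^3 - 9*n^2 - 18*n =9*n^3 - 90*n^2 + 144*n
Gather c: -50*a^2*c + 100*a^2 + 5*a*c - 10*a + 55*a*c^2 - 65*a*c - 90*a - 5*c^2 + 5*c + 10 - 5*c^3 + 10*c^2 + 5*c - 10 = 100*a^2 - 100*a - 5*c^3 + c^2*(55*a + 5) + c*(-50*a^2 - 60*a + 10)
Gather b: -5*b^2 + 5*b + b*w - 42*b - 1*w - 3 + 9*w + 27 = -5*b^2 + b*(w - 37) + 8*w + 24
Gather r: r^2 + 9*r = r^2 + 9*r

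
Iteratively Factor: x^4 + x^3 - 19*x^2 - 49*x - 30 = (x - 5)*(x^3 + 6*x^2 + 11*x + 6) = (x - 5)*(x + 3)*(x^2 + 3*x + 2) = (x - 5)*(x + 1)*(x + 3)*(x + 2)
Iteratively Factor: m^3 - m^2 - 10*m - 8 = (m - 4)*(m^2 + 3*m + 2) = (m - 4)*(m + 2)*(m + 1)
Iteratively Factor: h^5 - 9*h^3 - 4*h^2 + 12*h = (h - 1)*(h^4 + h^3 - 8*h^2 - 12*h) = (h - 3)*(h - 1)*(h^3 + 4*h^2 + 4*h) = (h - 3)*(h - 1)*(h + 2)*(h^2 + 2*h) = (h - 3)*(h - 1)*(h + 2)^2*(h)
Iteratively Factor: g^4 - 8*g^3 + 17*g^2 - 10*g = (g - 5)*(g^3 - 3*g^2 + 2*g) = g*(g - 5)*(g^2 - 3*g + 2) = g*(g - 5)*(g - 1)*(g - 2)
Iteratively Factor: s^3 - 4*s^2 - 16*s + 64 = (s - 4)*(s^2 - 16) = (s - 4)*(s + 4)*(s - 4)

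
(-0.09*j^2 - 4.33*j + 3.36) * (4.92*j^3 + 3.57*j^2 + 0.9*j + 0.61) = -0.4428*j^5 - 21.6249*j^4 + 0.992099999999998*j^3 + 8.0433*j^2 + 0.3827*j + 2.0496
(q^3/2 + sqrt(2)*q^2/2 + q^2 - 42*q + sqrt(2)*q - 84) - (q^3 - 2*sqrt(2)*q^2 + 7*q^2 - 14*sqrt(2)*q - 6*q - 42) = -q^3/2 - 6*q^2 + 5*sqrt(2)*q^2/2 - 36*q + 15*sqrt(2)*q - 42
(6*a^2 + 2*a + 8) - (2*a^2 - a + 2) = 4*a^2 + 3*a + 6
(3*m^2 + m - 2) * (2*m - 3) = 6*m^3 - 7*m^2 - 7*m + 6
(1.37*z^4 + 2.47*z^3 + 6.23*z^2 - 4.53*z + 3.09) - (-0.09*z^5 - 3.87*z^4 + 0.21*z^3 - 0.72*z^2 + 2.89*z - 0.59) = 0.09*z^5 + 5.24*z^4 + 2.26*z^3 + 6.95*z^2 - 7.42*z + 3.68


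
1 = 1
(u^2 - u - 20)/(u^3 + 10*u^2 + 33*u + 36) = (u - 5)/(u^2 + 6*u + 9)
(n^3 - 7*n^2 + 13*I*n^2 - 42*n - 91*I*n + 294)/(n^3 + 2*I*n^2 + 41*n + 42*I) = (n^2 + n*(-7 + 6*I) - 42*I)/(n^2 - 5*I*n + 6)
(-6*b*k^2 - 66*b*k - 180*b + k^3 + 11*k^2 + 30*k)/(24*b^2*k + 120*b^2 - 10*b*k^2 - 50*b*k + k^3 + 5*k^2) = (-k - 6)/(4*b - k)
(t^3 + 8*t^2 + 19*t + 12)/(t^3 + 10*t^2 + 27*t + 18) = (t + 4)/(t + 6)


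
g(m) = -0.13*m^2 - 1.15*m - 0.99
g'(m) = -0.26*m - 1.15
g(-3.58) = 1.46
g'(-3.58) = -0.22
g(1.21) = -2.57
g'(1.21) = -1.46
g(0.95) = -2.20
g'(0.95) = -1.40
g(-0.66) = -0.29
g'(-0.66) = -0.98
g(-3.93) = 1.52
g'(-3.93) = -0.13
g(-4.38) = 1.55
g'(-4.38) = -0.01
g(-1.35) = 0.33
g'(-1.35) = -0.80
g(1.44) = -2.92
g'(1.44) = -1.52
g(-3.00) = 1.29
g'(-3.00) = -0.37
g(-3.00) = 1.29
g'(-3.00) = -0.37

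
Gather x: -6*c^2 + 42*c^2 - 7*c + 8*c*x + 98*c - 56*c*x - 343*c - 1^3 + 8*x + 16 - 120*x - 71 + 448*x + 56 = 36*c^2 - 252*c + x*(336 - 48*c)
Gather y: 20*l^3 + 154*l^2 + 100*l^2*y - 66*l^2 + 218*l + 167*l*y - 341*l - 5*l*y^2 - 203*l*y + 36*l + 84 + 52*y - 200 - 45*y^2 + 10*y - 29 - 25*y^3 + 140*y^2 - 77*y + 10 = 20*l^3 + 88*l^2 - 87*l - 25*y^3 + y^2*(95 - 5*l) + y*(100*l^2 - 36*l - 15) - 135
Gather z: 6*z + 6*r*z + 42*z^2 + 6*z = 42*z^2 + z*(6*r + 12)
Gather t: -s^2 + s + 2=-s^2 + s + 2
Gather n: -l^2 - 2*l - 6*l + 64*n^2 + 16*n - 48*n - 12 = -l^2 - 8*l + 64*n^2 - 32*n - 12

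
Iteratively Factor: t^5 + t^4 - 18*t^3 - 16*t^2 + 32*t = (t)*(t^4 + t^3 - 18*t^2 - 16*t + 32) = t*(t - 1)*(t^3 + 2*t^2 - 16*t - 32) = t*(t - 4)*(t - 1)*(t^2 + 6*t + 8) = t*(t - 4)*(t - 1)*(t + 4)*(t + 2)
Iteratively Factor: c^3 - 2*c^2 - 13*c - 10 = (c + 2)*(c^2 - 4*c - 5) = (c + 1)*(c + 2)*(c - 5)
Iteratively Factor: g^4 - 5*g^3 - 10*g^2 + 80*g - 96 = (g - 2)*(g^3 - 3*g^2 - 16*g + 48) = (g - 2)*(g + 4)*(g^2 - 7*g + 12) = (g - 3)*(g - 2)*(g + 4)*(g - 4)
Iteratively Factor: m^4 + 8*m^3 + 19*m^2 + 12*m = (m)*(m^3 + 8*m^2 + 19*m + 12) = m*(m + 3)*(m^2 + 5*m + 4) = m*(m + 1)*(m + 3)*(m + 4)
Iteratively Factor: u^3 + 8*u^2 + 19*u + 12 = (u + 3)*(u^2 + 5*u + 4) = (u + 3)*(u + 4)*(u + 1)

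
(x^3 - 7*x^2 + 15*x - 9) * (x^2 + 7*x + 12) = x^5 - 22*x^3 + 12*x^2 + 117*x - 108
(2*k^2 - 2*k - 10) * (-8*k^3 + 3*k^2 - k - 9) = -16*k^5 + 22*k^4 + 72*k^3 - 46*k^2 + 28*k + 90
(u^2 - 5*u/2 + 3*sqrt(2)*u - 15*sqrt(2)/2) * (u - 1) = u^3 - 7*u^2/2 + 3*sqrt(2)*u^2 - 21*sqrt(2)*u/2 + 5*u/2 + 15*sqrt(2)/2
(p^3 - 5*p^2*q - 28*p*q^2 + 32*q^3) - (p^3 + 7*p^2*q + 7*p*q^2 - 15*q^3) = -12*p^2*q - 35*p*q^2 + 47*q^3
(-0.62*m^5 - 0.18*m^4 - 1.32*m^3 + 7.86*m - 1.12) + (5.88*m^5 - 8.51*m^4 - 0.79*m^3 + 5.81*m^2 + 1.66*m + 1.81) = 5.26*m^5 - 8.69*m^4 - 2.11*m^3 + 5.81*m^2 + 9.52*m + 0.69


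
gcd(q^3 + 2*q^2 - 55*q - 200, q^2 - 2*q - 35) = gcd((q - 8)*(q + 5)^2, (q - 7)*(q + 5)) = q + 5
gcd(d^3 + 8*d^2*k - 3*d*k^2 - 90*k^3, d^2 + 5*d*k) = d + 5*k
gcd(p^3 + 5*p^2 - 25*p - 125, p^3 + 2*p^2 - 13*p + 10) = p + 5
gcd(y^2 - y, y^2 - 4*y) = y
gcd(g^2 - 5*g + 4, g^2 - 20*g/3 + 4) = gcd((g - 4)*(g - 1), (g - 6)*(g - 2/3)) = 1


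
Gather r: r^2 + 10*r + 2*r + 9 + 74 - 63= r^2 + 12*r + 20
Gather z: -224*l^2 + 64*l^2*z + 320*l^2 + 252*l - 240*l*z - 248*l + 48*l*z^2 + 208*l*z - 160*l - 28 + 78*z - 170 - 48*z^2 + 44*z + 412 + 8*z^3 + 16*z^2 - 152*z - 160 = 96*l^2 - 156*l + 8*z^3 + z^2*(48*l - 32) + z*(64*l^2 - 32*l - 30) + 54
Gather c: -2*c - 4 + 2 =-2*c - 2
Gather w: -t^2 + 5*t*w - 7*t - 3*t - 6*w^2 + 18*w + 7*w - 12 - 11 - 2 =-t^2 - 10*t - 6*w^2 + w*(5*t + 25) - 25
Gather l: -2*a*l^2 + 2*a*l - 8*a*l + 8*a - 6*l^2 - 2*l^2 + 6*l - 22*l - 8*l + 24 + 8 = 8*a + l^2*(-2*a - 8) + l*(-6*a - 24) + 32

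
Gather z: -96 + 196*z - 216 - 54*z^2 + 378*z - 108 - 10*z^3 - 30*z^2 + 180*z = -10*z^3 - 84*z^2 + 754*z - 420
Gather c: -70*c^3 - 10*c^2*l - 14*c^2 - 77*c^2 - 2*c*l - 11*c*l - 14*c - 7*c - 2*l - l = -70*c^3 + c^2*(-10*l - 91) + c*(-13*l - 21) - 3*l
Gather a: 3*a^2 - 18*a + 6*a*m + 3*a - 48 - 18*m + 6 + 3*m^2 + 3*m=3*a^2 + a*(6*m - 15) + 3*m^2 - 15*m - 42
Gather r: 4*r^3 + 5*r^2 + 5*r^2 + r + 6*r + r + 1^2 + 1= 4*r^3 + 10*r^2 + 8*r + 2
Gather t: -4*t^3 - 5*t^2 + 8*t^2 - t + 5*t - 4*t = -4*t^3 + 3*t^2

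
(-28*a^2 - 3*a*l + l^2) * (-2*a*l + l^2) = 56*a^3*l - 22*a^2*l^2 - 5*a*l^3 + l^4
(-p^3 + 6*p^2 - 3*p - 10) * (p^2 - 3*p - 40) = -p^5 + 9*p^4 + 19*p^3 - 241*p^2 + 150*p + 400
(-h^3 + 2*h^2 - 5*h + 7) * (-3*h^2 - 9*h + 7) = 3*h^5 + 3*h^4 - 10*h^3 + 38*h^2 - 98*h + 49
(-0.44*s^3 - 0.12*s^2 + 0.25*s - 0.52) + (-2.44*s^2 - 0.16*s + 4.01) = -0.44*s^3 - 2.56*s^2 + 0.09*s + 3.49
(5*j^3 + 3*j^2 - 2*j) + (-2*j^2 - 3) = 5*j^3 + j^2 - 2*j - 3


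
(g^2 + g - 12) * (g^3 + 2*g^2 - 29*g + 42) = g^5 + 3*g^4 - 39*g^3 - 11*g^2 + 390*g - 504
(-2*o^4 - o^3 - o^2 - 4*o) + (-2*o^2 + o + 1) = -2*o^4 - o^3 - 3*o^2 - 3*o + 1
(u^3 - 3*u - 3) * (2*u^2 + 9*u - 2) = 2*u^5 + 9*u^4 - 8*u^3 - 33*u^2 - 21*u + 6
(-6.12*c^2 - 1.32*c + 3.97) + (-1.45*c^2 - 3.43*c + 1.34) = -7.57*c^2 - 4.75*c + 5.31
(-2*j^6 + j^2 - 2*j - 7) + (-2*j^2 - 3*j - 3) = -2*j^6 - j^2 - 5*j - 10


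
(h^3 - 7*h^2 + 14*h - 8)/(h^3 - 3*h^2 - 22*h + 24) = (h^2 - 6*h + 8)/(h^2 - 2*h - 24)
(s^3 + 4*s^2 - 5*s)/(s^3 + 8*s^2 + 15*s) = (s - 1)/(s + 3)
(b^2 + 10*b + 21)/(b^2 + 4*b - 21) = (b + 3)/(b - 3)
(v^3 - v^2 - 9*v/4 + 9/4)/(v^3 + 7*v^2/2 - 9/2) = (v - 3/2)/(v + 3)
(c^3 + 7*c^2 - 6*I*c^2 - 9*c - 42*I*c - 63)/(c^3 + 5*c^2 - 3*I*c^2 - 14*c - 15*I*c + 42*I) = (c - 3*I)/(c - 2)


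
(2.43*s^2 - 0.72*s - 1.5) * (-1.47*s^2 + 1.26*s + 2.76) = -3.5721*s^4 + 4.1202*s^3 + 8.0046*s^2 - 3.8772*s - 4.14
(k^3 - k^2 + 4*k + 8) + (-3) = k^3 - k^2 + 4*k + 5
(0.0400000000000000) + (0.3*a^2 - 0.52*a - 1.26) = 0.3*a^2 - 0.52*a - 1.22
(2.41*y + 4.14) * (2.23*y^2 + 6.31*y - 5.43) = 5.3743*y^3 + 24.4393*y^2 + 13.0371*y - 22.4802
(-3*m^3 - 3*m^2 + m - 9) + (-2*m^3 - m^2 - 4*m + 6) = -5*m^3 - 4*m^2 - 3*m - 3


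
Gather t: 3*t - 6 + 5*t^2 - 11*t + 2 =5*t^2 - 8*t - 4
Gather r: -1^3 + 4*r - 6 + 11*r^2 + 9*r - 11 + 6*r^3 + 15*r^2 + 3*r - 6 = 6*r^3 + 26*r^2 + 16*r - 24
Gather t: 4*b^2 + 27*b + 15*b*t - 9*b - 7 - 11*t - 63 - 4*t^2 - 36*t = 4*b^2 + 18*b - 4*t^2 + t*(15*b - 47) - 70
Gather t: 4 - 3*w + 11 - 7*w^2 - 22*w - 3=-7*w^2 - 25*w + 12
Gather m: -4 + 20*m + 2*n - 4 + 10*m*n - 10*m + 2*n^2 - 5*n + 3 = m*(10*n + 10) + 2*n^2 - 3*n - 5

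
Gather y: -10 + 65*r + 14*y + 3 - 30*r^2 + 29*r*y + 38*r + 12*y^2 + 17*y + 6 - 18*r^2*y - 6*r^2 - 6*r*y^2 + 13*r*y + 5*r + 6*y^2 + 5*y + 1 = -36*r^2 + 108*r + y^2*(18 - 6*r) + y*(-18*r^2 + 42*r + 36)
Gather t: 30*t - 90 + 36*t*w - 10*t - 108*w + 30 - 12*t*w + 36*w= t*(24*w + 20) - 72*w - 60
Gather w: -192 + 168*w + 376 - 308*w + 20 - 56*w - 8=196 - 196*w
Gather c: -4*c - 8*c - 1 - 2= -12*c - 3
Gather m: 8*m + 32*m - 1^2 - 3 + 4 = 40*m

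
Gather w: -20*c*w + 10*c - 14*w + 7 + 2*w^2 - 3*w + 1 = 10*c + 2*w^2 + w*(-20*c - 17) + 8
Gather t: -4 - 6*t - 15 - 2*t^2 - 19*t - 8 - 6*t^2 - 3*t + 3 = -8*t^2 - 28*t - 24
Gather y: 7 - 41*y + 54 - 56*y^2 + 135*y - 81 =-56*y^2 + 94*y - 20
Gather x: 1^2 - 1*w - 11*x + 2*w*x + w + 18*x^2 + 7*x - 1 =18*x^2 + x*(2*w - 4)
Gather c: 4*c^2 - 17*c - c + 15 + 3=4*c^2 - 18*c + 18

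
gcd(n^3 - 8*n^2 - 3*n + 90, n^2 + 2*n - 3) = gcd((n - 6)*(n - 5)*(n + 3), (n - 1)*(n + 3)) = n + 3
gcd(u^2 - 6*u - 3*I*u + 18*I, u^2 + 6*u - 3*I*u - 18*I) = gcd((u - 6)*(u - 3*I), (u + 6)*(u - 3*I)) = u - 3*I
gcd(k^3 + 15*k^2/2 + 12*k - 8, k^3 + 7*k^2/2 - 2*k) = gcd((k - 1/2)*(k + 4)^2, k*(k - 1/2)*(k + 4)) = k^2 + 7*k/2 - 2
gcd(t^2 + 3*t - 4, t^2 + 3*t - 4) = t^2 + 3*t - 4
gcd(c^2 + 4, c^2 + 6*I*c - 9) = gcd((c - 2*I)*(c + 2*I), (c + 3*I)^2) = 1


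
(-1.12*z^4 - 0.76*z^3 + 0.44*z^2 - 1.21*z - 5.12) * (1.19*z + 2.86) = -1.3328*z^5 - 4.1076*z^4 - 1.65*z^3 - 0.1815*z^2 - 9.5534*z - 14.6432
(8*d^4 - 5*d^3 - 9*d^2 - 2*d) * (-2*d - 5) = -16*d^5 - 30*d^4 + 43*d^3 + 49*d^2 + 10*d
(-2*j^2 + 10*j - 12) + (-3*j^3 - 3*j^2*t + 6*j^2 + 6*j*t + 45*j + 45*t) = -3*j^3 - 3*j^2*t + 4*j^2 + 6*j*t + 55*j + 45*t - 12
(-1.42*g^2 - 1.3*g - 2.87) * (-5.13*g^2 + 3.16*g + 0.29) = 7.2846*g^4 + 2.1818*g^3 + 10.2033*g^2 - 9.4462*g - 0.8323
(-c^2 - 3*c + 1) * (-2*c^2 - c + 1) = 2*c^4 + 7*c^3 - 4*c + 1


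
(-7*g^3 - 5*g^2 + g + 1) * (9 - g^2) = 7*g^5 + 5*g^4 - 64*g^3 - 46*g^2 + 9*g + 9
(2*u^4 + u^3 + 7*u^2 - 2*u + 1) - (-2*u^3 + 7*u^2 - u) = 2*u^4 + 3*u^3 - u + 1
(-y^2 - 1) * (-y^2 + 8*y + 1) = y^4 - 8*y^3 - 8*y - 1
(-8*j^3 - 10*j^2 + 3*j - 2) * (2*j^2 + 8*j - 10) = -16*j^5 - 84*j^4 + 6*j^3 + 120*j^2 - 46*j + 20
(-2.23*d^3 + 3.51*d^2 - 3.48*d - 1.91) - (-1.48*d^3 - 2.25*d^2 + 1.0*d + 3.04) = -0.75*d^3 + 5.76*d^2 - 4.48*d - 4.95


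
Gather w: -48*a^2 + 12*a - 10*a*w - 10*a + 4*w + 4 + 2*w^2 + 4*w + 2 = -48*a^2 + 2*a + 2*w^2 + w*(8 - 10*a) + 6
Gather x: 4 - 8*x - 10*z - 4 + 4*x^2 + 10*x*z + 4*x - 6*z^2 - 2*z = 4*x^2 + x*(10*z - 4) - 6*z^2 - 12*z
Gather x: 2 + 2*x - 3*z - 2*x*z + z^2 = x*(2 - 2*z) + z^2 - 3*z + 2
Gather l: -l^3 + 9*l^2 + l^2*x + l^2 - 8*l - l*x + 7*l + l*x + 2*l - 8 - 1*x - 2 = -l^3 + l^2*(x + 10) + l - x - 10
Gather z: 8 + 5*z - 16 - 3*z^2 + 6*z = -3*z^2 + 11*z - 8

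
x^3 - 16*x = x*(x - 4)*(x + 4)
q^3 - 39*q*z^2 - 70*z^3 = (q - 7*z)*(q + 2*z)*(q + 5*z)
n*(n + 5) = n^2 + 5*n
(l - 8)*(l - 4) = l^2 - 12*l + 32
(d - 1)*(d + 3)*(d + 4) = d^3 + 6*d^2 + 5*d - 12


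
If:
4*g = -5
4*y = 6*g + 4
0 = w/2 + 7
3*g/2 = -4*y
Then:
No Solution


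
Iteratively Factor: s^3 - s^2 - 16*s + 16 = (s - 1)*(s^2 - 16) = (s - 4)*(s - 1)*(s + 4)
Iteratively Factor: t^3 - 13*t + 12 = (t + 4)*(t^2 - 4*t + 3) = (t - 3)*(t + 4)*(t - 1)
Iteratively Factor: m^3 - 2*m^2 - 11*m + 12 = (m + 3)*(m^2 - 5*m + 4) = (m - 1)*(m + 3)*(m - 4)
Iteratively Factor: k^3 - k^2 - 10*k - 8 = (k + 2)*(k^2 - 3*k - 4) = (k + 1)*(k + 2)*(k - 4)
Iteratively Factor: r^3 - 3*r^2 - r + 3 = (r + 1)*(r^2 - 4*r + 3) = (r - 1)*(r + 1)*(r - 3)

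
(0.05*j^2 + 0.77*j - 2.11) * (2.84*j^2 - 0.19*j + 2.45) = 0.142*j^4 + 2.1773*j^3 - 6.0162*j^2 + 2.2874*j - 5.1695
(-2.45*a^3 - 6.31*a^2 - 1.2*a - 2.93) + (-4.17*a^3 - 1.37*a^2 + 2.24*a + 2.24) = -6.62*a^3 - 7.68*a^2 + 1.04*a - 0.69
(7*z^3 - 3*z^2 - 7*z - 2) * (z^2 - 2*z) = 7*z^5 - 17*z^4 - z^3 + 12*z^2 + 4*z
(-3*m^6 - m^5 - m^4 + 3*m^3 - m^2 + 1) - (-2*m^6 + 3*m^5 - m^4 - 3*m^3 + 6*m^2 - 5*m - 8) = -m^6 - 4*m^5 + 6*m^3 - 7*m^2 + 5*m + 9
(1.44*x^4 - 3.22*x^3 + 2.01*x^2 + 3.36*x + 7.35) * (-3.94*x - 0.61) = -5.6736*x^5 + 11.8084*x^4 - 5.9552*x^3 - 14.4645*x^2 - 31.0086*x - 4.4835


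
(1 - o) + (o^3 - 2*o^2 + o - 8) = o^3 - 2*o^2 - 7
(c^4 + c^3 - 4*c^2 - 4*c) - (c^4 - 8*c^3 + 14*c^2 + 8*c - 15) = 9*c^3 - 18*c^2 - 12*c + 15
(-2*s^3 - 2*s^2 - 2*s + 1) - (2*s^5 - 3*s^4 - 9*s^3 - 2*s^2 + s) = -2*s^5 + 3*s^4 + 7*s^3 - 3*s + 1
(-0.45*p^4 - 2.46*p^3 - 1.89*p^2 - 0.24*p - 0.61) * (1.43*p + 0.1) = -0.6435*p^5 - 3.5628*p^4 - 2.9487*p^3 - 0.5322*p^2 - 0.8963*p - 0.061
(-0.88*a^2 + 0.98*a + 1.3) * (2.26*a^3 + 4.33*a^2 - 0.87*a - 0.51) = -1.9888*a^5 - 1.5956*a^4 + 7.947*a^3 + 5.2252*a^2 - 1.6308*a - 0.663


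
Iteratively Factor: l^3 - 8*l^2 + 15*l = (l)*(l^2 - 8*l + 15) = l*(l - 3)*(l - 5)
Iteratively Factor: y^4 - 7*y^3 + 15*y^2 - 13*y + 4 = (y - 1)*(y^3 - 6*y^2 + 9*y - 4) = (y - 4)*(y - 1)*(y^2 - 2*y + 1) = (y - 4)*(y - 1)^2*(y - 1)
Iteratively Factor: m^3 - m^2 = (m)*(m^2 - m) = m*(m - 1)*(m)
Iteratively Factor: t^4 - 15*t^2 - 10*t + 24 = (t - 1)*(t^3 + t^2 - 14*t - 24) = (t - 4)*(t - 1)*(t^2 + 5*t + 6) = (t - 4)*(t - 1)*(t + 3)*(t + 2)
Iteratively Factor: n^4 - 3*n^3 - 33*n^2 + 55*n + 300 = (n - 5)*(n^3 + 2*n^2 - 23*n - 60) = (n - 5)*(n + 4)*(n^2 - 2*n - 15) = (n - 5)^2*(n + 4)*(n + 3)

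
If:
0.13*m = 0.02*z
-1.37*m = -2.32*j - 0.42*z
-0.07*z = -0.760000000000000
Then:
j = -0.98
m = 1.67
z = 10.86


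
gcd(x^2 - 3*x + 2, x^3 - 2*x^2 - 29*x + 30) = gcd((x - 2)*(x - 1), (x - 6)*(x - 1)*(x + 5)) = x - 1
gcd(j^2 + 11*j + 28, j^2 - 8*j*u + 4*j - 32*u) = j + 4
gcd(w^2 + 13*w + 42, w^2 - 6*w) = 1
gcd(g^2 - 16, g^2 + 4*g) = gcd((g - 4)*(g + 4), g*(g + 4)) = g + 4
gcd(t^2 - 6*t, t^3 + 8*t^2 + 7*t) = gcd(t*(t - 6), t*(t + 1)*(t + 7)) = t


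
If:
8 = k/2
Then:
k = 16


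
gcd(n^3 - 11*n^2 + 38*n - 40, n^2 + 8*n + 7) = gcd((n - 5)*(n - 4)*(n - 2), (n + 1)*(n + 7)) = 1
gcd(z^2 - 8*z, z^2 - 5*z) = z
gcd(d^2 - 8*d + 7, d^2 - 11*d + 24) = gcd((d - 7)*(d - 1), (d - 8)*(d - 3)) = 1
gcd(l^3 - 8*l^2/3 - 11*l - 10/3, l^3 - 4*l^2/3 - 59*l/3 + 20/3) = l - 5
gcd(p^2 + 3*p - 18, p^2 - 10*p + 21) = p - 3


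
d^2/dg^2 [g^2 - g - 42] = 2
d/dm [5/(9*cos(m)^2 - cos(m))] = 5*(-sin(m)/cos(m)^2 + 18*tan(m))/(9*cos(m) - 1)^2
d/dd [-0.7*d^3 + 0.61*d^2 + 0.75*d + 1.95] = -2.1*d^2 + 1.22*d + 0.75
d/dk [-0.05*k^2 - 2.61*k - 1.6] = -0.1*k - 2.61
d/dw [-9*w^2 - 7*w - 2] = -18*w - 7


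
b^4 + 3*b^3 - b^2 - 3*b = b*(b - 1)*(b + 1)*(b + 3)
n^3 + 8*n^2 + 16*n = n*(n + 4)^2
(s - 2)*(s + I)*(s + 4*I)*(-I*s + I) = -I*s^4 + 5*s^3 + 3*I*s^3 - 15*s^2 + 2*I*s^2 + 10*s - 12*I*s + 8*I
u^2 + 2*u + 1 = (u + 1)^2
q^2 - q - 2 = (q - 2)*(q + 1)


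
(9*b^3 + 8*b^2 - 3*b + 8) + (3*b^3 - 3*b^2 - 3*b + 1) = 12*b^3 + 5*b^2 - 6*b + 9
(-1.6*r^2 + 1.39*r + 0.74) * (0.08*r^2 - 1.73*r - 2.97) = -0.128*r^4 + 2.8792*r^3 + 2.4065*r^2 - 5.4085*r - 2.1978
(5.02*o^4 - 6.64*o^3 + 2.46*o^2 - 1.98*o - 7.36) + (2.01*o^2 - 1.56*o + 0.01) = 5.02*o^4 - 6.64*o^3 + 4.47*o^2 - 3.54*o - 7.35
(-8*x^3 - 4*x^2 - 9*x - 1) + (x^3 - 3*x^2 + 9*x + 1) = -7*x^3 - 7*x^2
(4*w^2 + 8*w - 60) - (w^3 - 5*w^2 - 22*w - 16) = -w^3 + 9*w^2 + 30*w - 44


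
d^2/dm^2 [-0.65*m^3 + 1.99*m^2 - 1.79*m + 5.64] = 3.98 - 3.9*m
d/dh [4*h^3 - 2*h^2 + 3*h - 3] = 12*h^2 - 4*h + 3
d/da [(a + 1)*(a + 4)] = 2*a + 5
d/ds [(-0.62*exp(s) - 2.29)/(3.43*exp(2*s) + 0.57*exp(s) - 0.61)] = (2.1266*exp(2*s) + 15.7094*exp(s) + 1.6835)*exp(s)/(11.7649*exp(4*s) + 3.9102*exp(3*s) - 3.8597*exp(2*s) - 0.6954*exp(s) + 0.3721)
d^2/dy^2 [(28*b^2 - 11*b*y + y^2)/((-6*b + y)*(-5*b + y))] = b^2*(-364*b^2 + 132*b*y - 12*y^2)/(27000*b^6 - 29700*b^5*y + 13590*b^4*y^2 - 3311*b^3*y^3 + 453*b^2*y^4 - 33*b*y^5 + y^6)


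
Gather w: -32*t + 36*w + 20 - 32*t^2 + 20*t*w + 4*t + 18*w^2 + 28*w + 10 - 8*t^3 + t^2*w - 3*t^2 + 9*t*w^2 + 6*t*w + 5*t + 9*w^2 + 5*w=-8*t^3 - 35*t^2 - 23*t + w^2*(9*t + 27) + w*(t^2 + 26*t + 69) + 30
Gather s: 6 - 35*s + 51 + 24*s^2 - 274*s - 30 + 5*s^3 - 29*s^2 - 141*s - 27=5*s^3 - 5*s^2 - 450*s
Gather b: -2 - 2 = -4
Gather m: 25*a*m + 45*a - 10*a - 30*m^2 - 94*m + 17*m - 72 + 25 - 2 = 35*a - 30*m^2 + m*(25*a - 77) - 49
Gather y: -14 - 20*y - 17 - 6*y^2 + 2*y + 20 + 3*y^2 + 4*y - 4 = -3*y^2 - 14*y - 15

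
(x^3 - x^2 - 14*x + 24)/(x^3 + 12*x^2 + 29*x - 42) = (x^3 - x^2 - 14*x + 24)/(x^3 + 12*x^2 + 29*x - 42)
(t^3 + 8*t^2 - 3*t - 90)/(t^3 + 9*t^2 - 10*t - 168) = (t^2 + 2*t - 15)/(t^2 + 3*t - 28)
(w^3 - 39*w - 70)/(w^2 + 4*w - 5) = (w^2 - 5*w - 14)/(w - 1)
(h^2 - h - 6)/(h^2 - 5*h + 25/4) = 4*(h^2 - h - 6)/(4*h^2 - 20*h + 25)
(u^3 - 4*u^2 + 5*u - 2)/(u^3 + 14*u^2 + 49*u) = (u^3 - 4*u^2 + 5*u - 2)/(u*(u^2 + 14*u + 49))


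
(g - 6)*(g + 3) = g^2 - 3*g - 18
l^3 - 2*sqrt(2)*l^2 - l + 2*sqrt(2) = (l - 1)*(l + 1)*(l - 2*sqrt(2))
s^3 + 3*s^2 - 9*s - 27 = (s - 3)*(s + 3)^2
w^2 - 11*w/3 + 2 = (w - 3)*(w - 2/3)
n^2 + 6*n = n*(n + 6)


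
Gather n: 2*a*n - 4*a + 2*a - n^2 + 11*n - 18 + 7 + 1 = -2*a - n^2 + n*(2*a + 11) - 10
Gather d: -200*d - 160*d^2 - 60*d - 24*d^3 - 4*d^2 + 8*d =-24*d^3 - 164*d^2 - 252*d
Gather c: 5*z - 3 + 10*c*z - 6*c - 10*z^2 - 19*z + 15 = c*(10*z - 6) - 10*z^2 - 14*z + 12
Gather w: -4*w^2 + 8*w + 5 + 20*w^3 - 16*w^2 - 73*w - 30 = 20*w^3 - 20*w^2 - 65*w - 25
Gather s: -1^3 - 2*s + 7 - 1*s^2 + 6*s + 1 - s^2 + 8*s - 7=-2*s^2 + 12*s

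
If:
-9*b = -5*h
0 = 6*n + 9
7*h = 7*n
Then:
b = -5/6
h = -3/2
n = -3/2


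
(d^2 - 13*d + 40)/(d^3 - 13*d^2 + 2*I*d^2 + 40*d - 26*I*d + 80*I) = 1/(d + 2*I)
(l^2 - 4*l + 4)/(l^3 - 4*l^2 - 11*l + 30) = (l - 2)/(l^2 - 2*l - 15)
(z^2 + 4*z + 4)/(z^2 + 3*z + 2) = (z + 2)/(z + 1)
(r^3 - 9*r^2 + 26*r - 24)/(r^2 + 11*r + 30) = (r^3 - 9*r^2 + 26*r - 24)/(r^2 + 11*r + 30)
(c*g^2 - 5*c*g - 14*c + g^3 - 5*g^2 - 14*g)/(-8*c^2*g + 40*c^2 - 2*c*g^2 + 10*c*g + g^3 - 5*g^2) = (-c*g^2 + 5*c*g + 14*c - g^3 + 5*g^2 + 14*g)/(8*c^2*g - 40*c^2 + 2*c*g^2 - 10*c*g - g^3 + 5*g^2)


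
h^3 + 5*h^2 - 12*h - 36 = (h - 3)*(h + 2)*(h + 6)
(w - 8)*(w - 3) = w^2 - 11*w + 24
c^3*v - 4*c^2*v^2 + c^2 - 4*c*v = c*(c - 4*v)*(c*v + 1)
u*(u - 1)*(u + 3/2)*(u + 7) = u^4 + 15*u^3/2 + 2*u^2 - 21*u/2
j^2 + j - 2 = (j - 1)*(j + 2)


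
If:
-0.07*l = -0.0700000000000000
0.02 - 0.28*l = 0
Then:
No Solution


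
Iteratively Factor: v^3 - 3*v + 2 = (v - 1)*(v^2 + v - 2) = (v - 1)^2*(v + 2)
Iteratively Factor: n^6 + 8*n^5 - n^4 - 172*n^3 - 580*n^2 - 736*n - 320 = (n + 4)*(n^5 + 4*n^4 - 17*n^3 - 104*n^2 - 164*n - 80) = (n + 2)*(n + 4)*(n^4 + 2*n^3 - 21*n^2 - 62*n - 40) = (n + 1)*(n + 2)*(n + 4)*(n^3 + n^2 - 22*n - 40) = (n + 1)*(n + 2)^2*(n + 4)*(n^2 - n - 20) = (n + 1)*(n + 2)^2*(n + 4)^2*(n - 5)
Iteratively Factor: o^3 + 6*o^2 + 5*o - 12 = (o + 3)*(o^2 + 3*o - 4) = (o - 1)*(o + 3)*(o + 4)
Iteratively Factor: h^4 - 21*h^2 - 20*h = (h + 1)*(h^3 - h^2 - 20*h) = (h + 1)*(h + 4)*(h^2 - 5*h) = (h - 5)*(h + 1)*(h + 4)*(h)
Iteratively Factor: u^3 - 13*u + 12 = (u - 3)*(u^2 + 3*u - 4) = (u - 3)*(u - 1)*(u + 4)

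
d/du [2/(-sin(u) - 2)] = 2*cos(u)/(sin(u) + 2)^2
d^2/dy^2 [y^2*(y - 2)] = 6*y - 4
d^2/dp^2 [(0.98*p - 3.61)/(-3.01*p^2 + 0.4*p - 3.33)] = (-(0.98*p - 3.61)*(6.02*p - 0.4)*(12.04*p - 0.8) + (17.6988*p - 22.5162)*(3.01*p^2 - 0.4*p + 3.33))/(3.01*p^2 - 0.4*p + 3.33)^3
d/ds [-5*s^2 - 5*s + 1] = -10*s - 5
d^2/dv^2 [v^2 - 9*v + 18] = 2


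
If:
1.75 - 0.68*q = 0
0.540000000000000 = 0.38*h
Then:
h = 1.42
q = 2.57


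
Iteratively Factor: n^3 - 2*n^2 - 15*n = (n - 5)*(n^2 + 3*n) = n*(n - 5)*(n + 3)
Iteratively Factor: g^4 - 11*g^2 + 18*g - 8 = (g - 2)*(g^3 + 2*g^2 - 7*g + 4) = (g - 2)*(g - 1)*(g^2 + 3*g - 4) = (g - 2)*(g - 1)^2*(g + 4)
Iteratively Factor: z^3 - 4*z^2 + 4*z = (z - 2)*(z^2 - 2*z) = (z - 2)^2*(z)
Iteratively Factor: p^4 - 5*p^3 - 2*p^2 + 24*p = (p - 3)*(p^3 - 2*p^2 - 8*p) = (p - 3)*(p + 2)*(p^2 - 4*p) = (p - 4)*(p - 3)*(p + 2)*(p)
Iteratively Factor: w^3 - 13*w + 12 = (w + 4)*(w^2 - 4*w + 3) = (w - 1)*(w + 4)*(w - 3)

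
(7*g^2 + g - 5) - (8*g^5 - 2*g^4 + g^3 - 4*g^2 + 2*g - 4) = -8*g^5 + 2*g^4 - g^3 + 11*g^2 - g - 1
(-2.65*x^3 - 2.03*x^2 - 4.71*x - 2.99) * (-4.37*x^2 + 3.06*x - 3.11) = 11.5805*x^5 + 0.7621*x^4 + 22.6124*x^3 + 4.967*x^2 + 5.4987*x + 9.2989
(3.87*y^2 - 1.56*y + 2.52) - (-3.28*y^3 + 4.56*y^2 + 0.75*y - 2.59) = 3.28*y^3 - 0.69*y^2 - 2.31*y + 5.11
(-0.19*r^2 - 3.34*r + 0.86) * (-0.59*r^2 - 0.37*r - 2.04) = 0.1121*r^4 + 2.0409*r^3 + 1.116*r^2 + 6.4954*r - 1.7544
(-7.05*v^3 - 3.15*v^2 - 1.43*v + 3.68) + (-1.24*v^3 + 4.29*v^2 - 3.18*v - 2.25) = -8.29*v^3 + 1.14*v^2 - 4.61*v + 1.43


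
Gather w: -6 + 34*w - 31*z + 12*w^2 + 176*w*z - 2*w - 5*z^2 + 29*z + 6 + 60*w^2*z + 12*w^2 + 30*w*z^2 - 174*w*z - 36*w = w^2*(60*z + 24) + w*(30*z^2 + 2*z - 4) - 5*z^2 - 2*z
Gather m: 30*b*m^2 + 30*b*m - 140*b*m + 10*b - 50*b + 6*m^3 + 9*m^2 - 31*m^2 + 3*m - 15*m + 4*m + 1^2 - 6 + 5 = -40*b + 6*m^3 + m^2*(30*b - 22) + m*(-110*b - 8)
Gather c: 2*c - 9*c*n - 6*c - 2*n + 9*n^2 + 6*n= c*(-9*n - 4) + 9*n^2 + 4*n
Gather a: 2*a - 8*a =-6*a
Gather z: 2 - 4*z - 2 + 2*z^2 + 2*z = 2*z^2 - 2*z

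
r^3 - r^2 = r^2*(r - 1)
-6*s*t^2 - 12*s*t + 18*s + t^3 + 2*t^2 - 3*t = (-6*s + t)*(t - 1)*(t + 3)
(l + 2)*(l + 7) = l^2 + 9*l + 14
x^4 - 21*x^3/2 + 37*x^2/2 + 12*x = x*(x - 8)*(x - 3)*(x + 1/2)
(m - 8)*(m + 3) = m^2 - 5*m - 24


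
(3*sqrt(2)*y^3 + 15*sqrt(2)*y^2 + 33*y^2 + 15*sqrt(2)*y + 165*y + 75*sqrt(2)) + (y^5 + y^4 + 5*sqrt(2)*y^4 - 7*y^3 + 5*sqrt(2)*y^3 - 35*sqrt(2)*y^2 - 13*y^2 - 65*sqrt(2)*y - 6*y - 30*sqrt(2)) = y^5 + y^4 + 5*sqrt(2)*y^4 - 7*y^3 + 8*sqrt(2)*y^3 - 20*sqrt(2)*y^2 + 20*y^2 - 50*sqrt(2)*y + 159*y + 45*sqrt(2)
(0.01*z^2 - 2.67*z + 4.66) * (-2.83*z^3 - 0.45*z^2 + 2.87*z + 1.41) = -0.0283*z^5 + 7.5516*z^4 - 11.9576*z^3 - 9.7458*z^2 + 9.6095*z + 6.5706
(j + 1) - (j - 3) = 4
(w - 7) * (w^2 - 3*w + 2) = w^3 - 10*w^2 + 23*w - 14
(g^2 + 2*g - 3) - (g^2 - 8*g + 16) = 10*g - 19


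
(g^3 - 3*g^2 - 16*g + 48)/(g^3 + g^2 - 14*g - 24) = (g^2 + g - 12)/(g^2 + 5*g + 6)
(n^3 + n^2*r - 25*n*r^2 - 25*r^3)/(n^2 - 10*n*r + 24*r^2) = (n^3 + n^2*r - 25*n*r^2 - 25*r^3)/(n^2 - 10*n*r + 24*r^2)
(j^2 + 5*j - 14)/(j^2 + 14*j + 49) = (j - 2)/(j + 7)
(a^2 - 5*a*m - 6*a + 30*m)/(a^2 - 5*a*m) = (a - 6)/a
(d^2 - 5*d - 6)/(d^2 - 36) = (d + 1)/(d + 6)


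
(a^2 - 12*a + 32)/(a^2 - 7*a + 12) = (a - 8)/(a - 3)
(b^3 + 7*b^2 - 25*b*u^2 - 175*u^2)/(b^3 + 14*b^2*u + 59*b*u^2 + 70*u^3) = (b^2 - 5*b*u + 7*b - 35*u)/(b^2 + 9*b*u + 14*u^2)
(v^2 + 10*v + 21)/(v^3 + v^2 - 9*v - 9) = (v + 7)/(v^2 - 2*v - 3)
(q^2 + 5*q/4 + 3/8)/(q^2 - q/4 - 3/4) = (q + 1/2)/(q - 1)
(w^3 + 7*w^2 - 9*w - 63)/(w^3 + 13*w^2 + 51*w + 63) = (w - 3)/(w + 3)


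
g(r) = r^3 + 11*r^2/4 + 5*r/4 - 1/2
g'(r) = 3*r^2 + 11*r/2 + 5/4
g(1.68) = 14.10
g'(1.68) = 18.96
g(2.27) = 28.21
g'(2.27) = 29.19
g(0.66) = 1.81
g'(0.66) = 6.19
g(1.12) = 5.75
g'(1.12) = 11.17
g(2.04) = 21.98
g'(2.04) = 24.95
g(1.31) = 8.10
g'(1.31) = 13.60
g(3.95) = 108.97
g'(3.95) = 69.78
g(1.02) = 4.70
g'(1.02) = 9.98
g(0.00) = -0.50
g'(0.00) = 1.25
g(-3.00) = -6.50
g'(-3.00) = 11.75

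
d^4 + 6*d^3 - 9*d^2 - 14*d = d*(d - 2)*(d + 1)*(d + 7)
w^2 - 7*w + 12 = (w - 4)*(w - 3)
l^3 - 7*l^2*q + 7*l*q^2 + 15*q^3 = (l - 5*q)*(l - 3*q)*(l + q)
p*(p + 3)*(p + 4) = p^3 + 7*p^2 + 12*p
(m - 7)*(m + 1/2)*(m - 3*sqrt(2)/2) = m^3 - 13*m^2/2 - 3*sqrt(2)*m^2/2 - 7*m/2 + 39*sqrt(2)*m/4 + 21*sqrt(2)/4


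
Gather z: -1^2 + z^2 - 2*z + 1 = z^2 - 2*z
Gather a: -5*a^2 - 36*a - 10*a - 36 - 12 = -5*a^2 - 46*a - 48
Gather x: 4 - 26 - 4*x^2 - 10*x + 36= -4*x^2 - 10*x + 14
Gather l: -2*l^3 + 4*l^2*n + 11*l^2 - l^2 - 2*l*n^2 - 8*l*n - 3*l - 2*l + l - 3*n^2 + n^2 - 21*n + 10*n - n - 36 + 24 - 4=-2*l^3 + l^2*(4*n + 10) + l*(-2*n^2 - 8*n - 4) - 2*n^2 - 12*n - 16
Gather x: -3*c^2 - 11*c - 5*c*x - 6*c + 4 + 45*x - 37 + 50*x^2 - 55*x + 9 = -3*c^2 - 17*c + 50*x^2 + x*(-5*c - 10) - 24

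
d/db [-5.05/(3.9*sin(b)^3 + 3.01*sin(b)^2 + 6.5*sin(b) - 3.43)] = (59.085*sin(b)^2 + 30.401*sin(b) + 32.825)*cos(b)/(3.9*sin(b)^3 + 3.01*sin(b)^2 + 6.5*sin(b) - 3.43)^2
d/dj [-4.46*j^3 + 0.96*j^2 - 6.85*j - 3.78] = -13.38*j^2 + 1.92*j - 6.85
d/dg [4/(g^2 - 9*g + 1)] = 4*(9 - 2*g)/(g^2 - 9*g + 1)^2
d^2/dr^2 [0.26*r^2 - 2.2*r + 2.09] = 0.520000000000000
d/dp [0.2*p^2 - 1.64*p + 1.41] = 0.4*p - 1.64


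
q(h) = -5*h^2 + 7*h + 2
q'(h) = 7 - 10*h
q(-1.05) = -10.86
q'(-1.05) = 17.50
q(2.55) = -12.66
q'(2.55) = -18.50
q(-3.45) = -81.66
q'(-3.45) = 41.50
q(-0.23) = 0.13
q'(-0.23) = 9.30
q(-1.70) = -24.35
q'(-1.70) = 24.00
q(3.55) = -36.16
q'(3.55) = -28.50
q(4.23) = -57.85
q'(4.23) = -35.30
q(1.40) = 2.00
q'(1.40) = -7.00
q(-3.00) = -64.00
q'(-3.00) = 37.00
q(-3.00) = -64.00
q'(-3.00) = 37.00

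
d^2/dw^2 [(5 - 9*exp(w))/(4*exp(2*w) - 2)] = (-36*exp(4*w) + 80*exp(3*w) - 108*exp(2*w) + 40*exp(w) - 9)*exp(w)/(2*(8*exp(6*w) - 12*exp(4*w) + 6*exp(2*w) - 1))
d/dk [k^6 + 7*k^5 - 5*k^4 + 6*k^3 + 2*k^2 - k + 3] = 6*k^5 + 35*k^4 - 20*k^3 + 18*k^2 + 4*k - 1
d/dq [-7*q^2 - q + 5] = -14*q - 1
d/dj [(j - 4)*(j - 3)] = 2*j - 7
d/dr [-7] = 0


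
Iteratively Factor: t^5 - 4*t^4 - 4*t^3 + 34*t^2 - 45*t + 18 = (t + 3)*(t^4 - 7*t^3 + 17*t^2 - 17*t + 6) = (t - 2)*(t + 3)*(t^3 - 5*t^2 + 7*t - 3) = (t - 3)*(t - 2)*(t + 3)*(t^2 - 2*t + 1) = (t - 3)*(t - 2)*(t - 1)*(t + 3)*(t - 1)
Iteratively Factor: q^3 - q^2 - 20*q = (q)*(q^2 - q - 20) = q*(q - 5)*(q + 4)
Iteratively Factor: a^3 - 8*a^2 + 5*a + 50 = (a - 5)*(a^2 - 3*a - 10) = (a - 5)*(a + 2)*(a - 5)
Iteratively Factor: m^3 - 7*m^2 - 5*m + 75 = (m - 5)*(m^2 - 2*m - 15) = (m - 5)*(m + 3)*(m - 5)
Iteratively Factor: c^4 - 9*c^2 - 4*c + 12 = (c + 2)*(c^3 - 2*c^2 - 5*c + 6) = (c - 3)*(c + 2)*(c^2 + c - 2) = (c - 3)*(c + 2)^2*(c - 1)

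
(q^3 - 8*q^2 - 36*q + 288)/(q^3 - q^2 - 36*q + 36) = (q - 8)/(q - 1)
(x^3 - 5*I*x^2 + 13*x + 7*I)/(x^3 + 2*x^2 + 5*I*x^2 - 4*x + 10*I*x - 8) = (x^2 - 6*I*x + 7)/(x^2 + x*(2 + 4*I) + 8*I)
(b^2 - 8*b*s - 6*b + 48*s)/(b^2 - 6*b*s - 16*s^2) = (b - 6)/(b + 2*s)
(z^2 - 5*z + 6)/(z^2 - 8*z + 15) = (z - 2)/(z - 5)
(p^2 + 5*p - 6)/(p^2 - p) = (p + 6)/p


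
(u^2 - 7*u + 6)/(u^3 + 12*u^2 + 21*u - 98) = (u^2 - 7*u + 6)/(u^3 + 12*u^2 + 21*u - 98)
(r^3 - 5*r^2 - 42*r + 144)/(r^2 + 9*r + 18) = (r^2 - 11*r + 24)/(r + 3)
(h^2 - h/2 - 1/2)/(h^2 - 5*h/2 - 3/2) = (h - 1)/(h - 3)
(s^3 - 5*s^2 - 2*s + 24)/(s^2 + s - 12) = (s^2 - 2*s - 8)/(s + 4)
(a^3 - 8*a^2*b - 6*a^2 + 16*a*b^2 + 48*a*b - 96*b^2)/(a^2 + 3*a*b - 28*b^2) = (a^2 - 4*a*b - 6*a + 24*b)/(a + 7*b)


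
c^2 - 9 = (c - 3)*(c + 3)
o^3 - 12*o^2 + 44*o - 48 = (o - 6)*(o - 4)*(o - 2)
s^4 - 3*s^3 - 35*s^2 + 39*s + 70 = (s - 7)*(s - 2)*(s + 1)*(s + 5)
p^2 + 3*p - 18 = (p - 3)*(p + 6)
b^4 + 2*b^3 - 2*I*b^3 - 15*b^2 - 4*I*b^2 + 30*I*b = b*(b - 3)*(b + 5)*(b - 2*I)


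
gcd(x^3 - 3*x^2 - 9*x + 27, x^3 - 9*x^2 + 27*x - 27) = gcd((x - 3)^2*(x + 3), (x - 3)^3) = x^2 - 6*x + 9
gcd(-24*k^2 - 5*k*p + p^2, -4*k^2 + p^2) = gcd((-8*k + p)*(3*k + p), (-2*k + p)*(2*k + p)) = 1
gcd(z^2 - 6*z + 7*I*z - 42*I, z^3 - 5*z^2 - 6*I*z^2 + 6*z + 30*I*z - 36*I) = 1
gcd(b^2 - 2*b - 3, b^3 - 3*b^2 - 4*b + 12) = b - 3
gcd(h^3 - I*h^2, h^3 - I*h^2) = h^3 - I*h^2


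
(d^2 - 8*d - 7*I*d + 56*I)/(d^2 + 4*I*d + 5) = (d^2 - 8*d - 7*I*d + 56*I)/(d^2 + 4*I*d + 5)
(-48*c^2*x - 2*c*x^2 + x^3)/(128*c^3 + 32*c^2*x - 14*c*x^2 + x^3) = x*(6*c + x)/(-16*c^2 - 6*c*x + x^2)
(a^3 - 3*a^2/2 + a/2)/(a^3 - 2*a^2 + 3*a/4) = 2*(a - 1)/(2*a - 3)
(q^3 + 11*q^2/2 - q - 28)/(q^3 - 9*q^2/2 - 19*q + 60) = (2*q^2 + 3*q - 14)/(2*q^2 - 17*q + 30)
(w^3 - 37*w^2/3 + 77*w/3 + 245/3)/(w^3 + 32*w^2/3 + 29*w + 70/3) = (w^2 - 14*w + 49)/(w^2 + 9*w + 14)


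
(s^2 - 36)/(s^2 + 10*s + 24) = (s - 6)/(s + 4)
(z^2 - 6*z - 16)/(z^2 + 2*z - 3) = (z^2 - 6*z - 16)/(z^2 + 2*z - 3)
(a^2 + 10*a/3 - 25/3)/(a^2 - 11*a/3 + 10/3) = (a + 5)/(a - 2)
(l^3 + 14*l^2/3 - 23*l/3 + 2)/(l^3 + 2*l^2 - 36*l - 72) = (3*l^2 - 4*l + 1)/(3*(l^2 - 4*l - 12))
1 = 1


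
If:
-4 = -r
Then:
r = 4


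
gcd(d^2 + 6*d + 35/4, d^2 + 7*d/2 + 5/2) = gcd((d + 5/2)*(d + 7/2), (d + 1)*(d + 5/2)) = d + 5/2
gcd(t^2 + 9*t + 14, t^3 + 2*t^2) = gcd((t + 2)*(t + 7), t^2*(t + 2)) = t + 2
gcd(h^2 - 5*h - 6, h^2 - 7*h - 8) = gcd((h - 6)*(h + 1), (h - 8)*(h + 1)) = h + 1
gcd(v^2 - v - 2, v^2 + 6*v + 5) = v + 1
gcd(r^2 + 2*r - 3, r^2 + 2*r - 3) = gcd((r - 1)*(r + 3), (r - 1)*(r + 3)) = r^2 + 2*r - 3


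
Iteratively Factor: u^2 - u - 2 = (u - 2)*(u + 1)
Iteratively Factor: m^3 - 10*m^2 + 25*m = (m - 5)*(m^2 - 5*m) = m*(m - 5)*(m - 5)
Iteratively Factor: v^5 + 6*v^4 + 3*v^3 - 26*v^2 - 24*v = (v)*(v^4 + 6*v^3 + 3*v^2 - 26*v - 24) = v*(v + 3)*(v^3 + 3*v^2 - 6*v - 8) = v*(v - 2)*(v + 3)*(v^2 + 5*v + 4) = v*(v - 2)*(v + 1)*(v + 3)*(v + 4)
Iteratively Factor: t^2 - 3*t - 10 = (t + 2)*(t - 5)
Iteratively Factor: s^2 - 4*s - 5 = (s - 5)*(s + 1)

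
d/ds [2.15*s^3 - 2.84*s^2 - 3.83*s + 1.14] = 6.45*s^2 - 5.68*s - 3.83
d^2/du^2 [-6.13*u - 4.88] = 0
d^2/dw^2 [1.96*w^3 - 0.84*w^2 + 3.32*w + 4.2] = 11.76*w - 1.68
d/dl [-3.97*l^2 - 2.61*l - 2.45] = -7.94*l - 2.61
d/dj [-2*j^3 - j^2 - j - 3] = -6*j^2 - 2*j - 1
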